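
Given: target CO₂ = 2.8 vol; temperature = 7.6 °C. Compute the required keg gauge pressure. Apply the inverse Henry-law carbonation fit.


psi = vols/(0.01821 + 0.09011·e^(−0.04·T)) − 14.695
psi = 2.8/(0.01821 + 0.09011·e^(−0.04·7.6)) − 14.695

18.3634 psi


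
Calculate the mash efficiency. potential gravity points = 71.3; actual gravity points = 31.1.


efficiency = actual / potential × 100
efficiency = 31.1 / 71.3 × 100

43.6185 %


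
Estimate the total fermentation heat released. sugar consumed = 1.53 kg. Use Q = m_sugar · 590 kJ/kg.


Q = 1.53 · 590

902.7000 kJ


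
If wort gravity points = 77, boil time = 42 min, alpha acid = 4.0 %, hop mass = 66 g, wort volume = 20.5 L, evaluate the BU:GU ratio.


U = 1.65·0.000125^(GP/1000)·(1−e^(−0.04t))/4.15;  IBU = (α/100)·m·U·1000/V;  BU:GU = IBU/GP
U = 1.65·0.000125^(77/1000)·(1−e^(−0.04·42))/4.15 = 0.1619
IBU = (4.0/100)·66·0.1619·1000/20.5 = 20.8532
BU:GU = 20.8532/77

0.2708


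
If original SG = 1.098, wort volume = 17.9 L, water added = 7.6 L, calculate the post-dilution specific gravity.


SG_new = 1 + (SG_old − 1)·V_old/(V_old + V_water)
pts = (1.098 − 1)·1000·17.9/(17.9 + 7.6) = 68.7922
SG_new = 1 + 68.7922/1000

1.0688


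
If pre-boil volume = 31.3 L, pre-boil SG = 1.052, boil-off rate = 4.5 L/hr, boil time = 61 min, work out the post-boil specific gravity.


V_post = V_pre − rate·(t/60);  SG_post = 1 + (SG_pre−1)·V_pre/V_post
V_post = 31.3 − 4.5·(61/60) = 26.7250
SG_post = 1 + (1.052 − 1)·31.3/26.7250

1.0609


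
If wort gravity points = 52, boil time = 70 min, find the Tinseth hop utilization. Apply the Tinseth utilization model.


U = 1.65·0.000125^(GP/1000) · (1 − e^(−0.04·t))/4.15
bigness = 1.65·0.000125^(52/1000) = 1.0340
boil_factor = (1 − e^(−0.04·70))/4.15 = 0.2263
U = 1.0340 · 0.2263

0.2340


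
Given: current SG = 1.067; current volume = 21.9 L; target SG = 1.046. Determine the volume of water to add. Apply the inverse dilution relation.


V_water = V·((SG_curr − 1)/(SG_target − 1) − 1)
V_water = 21.9·((1.067 − 1)/(1.046 − 1) − 1)

9.9978 L


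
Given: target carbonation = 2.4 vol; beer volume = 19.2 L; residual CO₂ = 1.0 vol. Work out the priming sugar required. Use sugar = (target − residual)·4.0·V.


sugar = (2.4 − 1.0)·4.0·19.2

107.5200 g


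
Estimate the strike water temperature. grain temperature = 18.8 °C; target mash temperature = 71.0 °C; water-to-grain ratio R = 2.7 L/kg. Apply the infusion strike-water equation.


T_strike = (0.41/R)·(T_mash − T_grain) + T_mash
T_strike = (0.41/2.7)·(71.0 − 18.8) + 71.0

78.9267 °C


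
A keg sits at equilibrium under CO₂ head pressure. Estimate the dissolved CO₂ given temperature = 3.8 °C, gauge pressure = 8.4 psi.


vols = (P + 14.695)·(0.01821 + 0.09011·e^(−0.04·T))
vols = (8.4 + 14.695)·(0.01821 + 0.09011·e^(−0.04·3.8))

2.2082 volumes


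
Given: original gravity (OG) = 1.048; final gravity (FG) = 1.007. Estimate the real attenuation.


AA = (OG−FG)/(OG−1)·100;  RA = AA·0.8192
AA = (1.048 − 1.007)/(1.048 − 1)·100 = 85.4167
RA = 85.4167·0.8192

69.9733 %


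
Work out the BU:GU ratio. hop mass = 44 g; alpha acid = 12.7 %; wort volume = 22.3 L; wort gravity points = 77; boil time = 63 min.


U = 1.65·0.000125^(GP/1000)·(1−e^(−0.04t))/4.15;  IBU = (α/100)·m·U·1000/V;  BU:GU = IBU/GP
U = 1.65·0.000125^(77/1000)·(1−e^(−0.04·63))/4.15 = 0.1830
IBU = (12.7/100)·44·0.1830·1000/22.3 = 45.8585
BU:GU = 45.8585/77

0.5956


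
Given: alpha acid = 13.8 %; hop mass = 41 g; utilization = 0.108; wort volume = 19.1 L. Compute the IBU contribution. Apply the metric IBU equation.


IBU = (α/100)·mass·U·1000 / V
IBU = (13.8/100)·41·0.108·1000 / 19.1

31.9929 IBU


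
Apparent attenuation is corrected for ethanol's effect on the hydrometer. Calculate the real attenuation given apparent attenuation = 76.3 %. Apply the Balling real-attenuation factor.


RA = AA · 0.8192
RA = 76.3 · 0.8192

62.5050 %


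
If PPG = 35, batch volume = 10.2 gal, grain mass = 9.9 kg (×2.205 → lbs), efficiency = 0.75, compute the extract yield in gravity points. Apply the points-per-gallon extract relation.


points = lbs × PPG × eff / vol
lbs = 9.9 × 2.205 = 21.8295
points = 21.8295 × 35 × 0.75 / 10.2

56.1789 points


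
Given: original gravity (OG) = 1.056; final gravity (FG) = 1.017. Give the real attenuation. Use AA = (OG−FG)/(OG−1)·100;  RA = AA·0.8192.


AA = (1.056 − 1.017)/(1.056 − 1)·100 = 69.6429
RA = 69.6429·0.8192

57.0514 %


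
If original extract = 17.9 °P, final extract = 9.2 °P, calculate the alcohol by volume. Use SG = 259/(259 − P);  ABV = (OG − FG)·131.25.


OG = 259/(259 − 17.9) = 1.0742
FG = 259/(259 − 9.2) = 1.0368
ABV = (1.0742 − 1.0368)·131.25

4.9105 % ABV


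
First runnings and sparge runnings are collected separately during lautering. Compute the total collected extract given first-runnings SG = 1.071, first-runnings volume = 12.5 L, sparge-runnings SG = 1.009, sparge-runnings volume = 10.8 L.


total = Σ (SG_i − 1)·1000·V_i
first = (1.071 − 1)·1000·12.5 = 887.5000
sparge = (1.009 − 1)·1000·10.8 = 97.2000
total = 887.5000 + 97.2000

984.7000 gravity·L


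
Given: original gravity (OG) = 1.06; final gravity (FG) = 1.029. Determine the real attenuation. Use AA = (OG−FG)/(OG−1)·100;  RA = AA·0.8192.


AA = (1.06 − 1.029)/(1.06 − 1)·100 = 51.6667
RA = 51.6667·0.8192

42.3253 %


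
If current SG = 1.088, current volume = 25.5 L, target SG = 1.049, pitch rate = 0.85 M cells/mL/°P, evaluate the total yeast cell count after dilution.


V_w = V·((SG_c−1)/(SG_t−1)−1);  °P = 259 − 259/SG_t;  cells = rate·(V+V_w)·°P
V_w = 25.5·((1.088−1)/(1.049−1)−1) = 20.2959
V_final = 25.5 + 20.2959 = 45.7959
°P = 259 − 259/1.049 = 12.0982
cells = 0.85·45.7959·12.0982

470.9405 billion cells


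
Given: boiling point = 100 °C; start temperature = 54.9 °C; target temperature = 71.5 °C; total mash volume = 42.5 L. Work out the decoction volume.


V_dec = V_total·(T_target − T_start)/(T_boil − T_start)
V_dec = 42.5·(71.5 − 54.9)/(100 − 54.9)

15.6430 L


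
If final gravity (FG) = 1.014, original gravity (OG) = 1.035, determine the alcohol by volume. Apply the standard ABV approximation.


ABV = (OG − FG) · 131.25
ABV = (1.035 − 1.014) · 131.25

2.7562 % ABV


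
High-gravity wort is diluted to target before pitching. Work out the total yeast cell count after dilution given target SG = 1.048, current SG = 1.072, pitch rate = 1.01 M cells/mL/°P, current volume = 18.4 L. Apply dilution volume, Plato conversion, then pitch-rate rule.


V_w = V·((SG_c−1)/(SG_t−1)−1);  °P = 259 − 259/SG_t;  cells = rate·(V+V_w)·°P
V_w = 18.4·((1.072−1)/(1.048−1)−1) = 9.2000
V_final = 18.4 + 9.2000 = 27.6000
°P = 259 − 259/1.048 = 11.8626
cells = 1.01·27.6000·11.8626

330.6817 billion cells


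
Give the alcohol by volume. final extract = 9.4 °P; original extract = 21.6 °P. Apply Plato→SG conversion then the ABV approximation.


SG = 259/(259 − P);  ABV = (OG − FG)·131.25
OG = 259/(259 − 21.6) = 1.0910
FG = 259/(259 − 9.4) = 1.0377
ABV = (1.0910 − 1.0377)·131.25

6.9990 % ABV


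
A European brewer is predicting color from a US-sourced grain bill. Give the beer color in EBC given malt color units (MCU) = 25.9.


SRM = 1.4922·MCU^0.6859;  EBC = SRM·1.97
SRM = 1.4922·25.9^0.6859 = 13.9062
EBC = 13.9062·1.97

27.3953 EBC


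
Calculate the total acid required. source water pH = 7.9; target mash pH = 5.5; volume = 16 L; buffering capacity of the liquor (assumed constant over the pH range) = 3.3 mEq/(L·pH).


acid = buffering capacity · (pH_source − pH_target) · V
acid = 3.3 · (7.9 − 5.5) · 16

126.7200 mEq


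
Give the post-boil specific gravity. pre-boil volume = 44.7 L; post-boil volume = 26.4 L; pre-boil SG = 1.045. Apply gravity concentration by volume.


SG_post = 1 + (SG_pre − 1)·V_pre/V_post
pts_pre = (1.045 − 1)·1000 = 45.0000
pts_post = 45.0000·44.7/26.4 = 76.1932
SG_post = 1 + 76.1932/1000

1.0762


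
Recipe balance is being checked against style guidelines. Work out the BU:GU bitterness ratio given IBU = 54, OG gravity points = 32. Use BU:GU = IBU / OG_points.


BU:GU = 54 / 32

1.6875


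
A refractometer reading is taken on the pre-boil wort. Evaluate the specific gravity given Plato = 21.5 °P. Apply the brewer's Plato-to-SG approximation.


SG = 259/(259 − P)
SG = 259/(259 − 21.5)

1.0905


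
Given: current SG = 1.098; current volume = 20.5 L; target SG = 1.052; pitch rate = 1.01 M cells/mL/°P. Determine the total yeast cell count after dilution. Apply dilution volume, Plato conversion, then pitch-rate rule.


V_w = V·((SG_c−1)/(SG_t−1)−1);  °P = 259 − 259/SG_t;  cells = rate·(V+V_w)·°P
V_w = 20.5·((1.098−1)/(1.052−1)−1) = 18.1346
V_final = 20.5 + 18.1346 = 38.6346
°P = 259 − 259/1.052 = 12.8023
cells = 1.01·38.6346·12.8023

499.5573 billion cells


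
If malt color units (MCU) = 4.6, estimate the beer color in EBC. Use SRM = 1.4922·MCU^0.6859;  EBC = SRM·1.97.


SRM = 1.4922·4.6^0.6859 = 4.2502
EBC = 4.2502·1.97

8.3730 EBC


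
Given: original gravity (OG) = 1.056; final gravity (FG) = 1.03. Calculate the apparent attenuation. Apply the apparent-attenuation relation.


AA = (OG − FG)/(OG − 1) · 100
AA = (1.056 − 1.03)/(1.056 − 1) · 100

46.4286 %


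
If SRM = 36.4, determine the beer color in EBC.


EBC = SRM · 1.97
EBC = 36.4 · 1.97

71.7080 EBC


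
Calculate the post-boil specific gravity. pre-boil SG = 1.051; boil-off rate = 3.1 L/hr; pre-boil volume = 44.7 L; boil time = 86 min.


V_post = V_pre − rate·(t/60);  SG_post = 1 + (SG_pre−1)·V_pre/V_post
V_post = 44.7 − 3.1·(86/60) = 40.2567
SG_post = 1 + (1.051 − 1)·44.7/40.2567

1.0566


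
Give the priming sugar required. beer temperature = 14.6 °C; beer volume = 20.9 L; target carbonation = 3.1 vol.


residual = 14.695·(0.01821 + 0.09011·e^(−0.04·T));  sugar = (target − residual)·4.0·V
residual = 14.695·(0.01821 + 0.09011·e^(−0.04·14.6)) = 1.0060
sugar = (3.1 − 1.0060)·4.0·20.9

175.0555 g


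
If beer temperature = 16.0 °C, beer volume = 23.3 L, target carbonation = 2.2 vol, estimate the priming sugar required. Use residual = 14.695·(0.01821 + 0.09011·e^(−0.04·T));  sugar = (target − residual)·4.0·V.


residual = 14.695·(0.01821 + 0.09011·e^(−0.04·16.0)) = 0.9658
sugar = (2.2 − 0.9658)·4.0·23.3

115.0257 g


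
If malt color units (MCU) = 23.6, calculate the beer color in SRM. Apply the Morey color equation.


SRM = 1.4922 · MCU^0.6859
SRM = 1.4922 · 23.6^0.6859

13.0469 SRM


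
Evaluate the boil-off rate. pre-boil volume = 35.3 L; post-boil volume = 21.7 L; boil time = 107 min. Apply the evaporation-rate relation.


rate = (V_pre − V_post) / (t_min/60)
rate = (35.3 − 21.7) / (107/60)

7.6262 L/hr


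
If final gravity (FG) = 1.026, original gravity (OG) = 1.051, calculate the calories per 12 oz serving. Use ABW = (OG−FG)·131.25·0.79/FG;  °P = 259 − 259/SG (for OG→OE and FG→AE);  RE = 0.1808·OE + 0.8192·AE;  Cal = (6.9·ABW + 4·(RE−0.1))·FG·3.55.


ABW = (1.051 − 1.026)·131.25·0.79/1.026 = 2.5265
OE = 259 − 259/1.051 = 12.5680 °P
AE = 259 − 259/1.026 = 6.5634 °P
RE = 0.1808·12.5680 + 0.8192·6.5634 = 7.6490 °P
Cal = (6.9·2.5265 + 4·(7.6490−0.1))·1.026·3.55

173.4785 kcal


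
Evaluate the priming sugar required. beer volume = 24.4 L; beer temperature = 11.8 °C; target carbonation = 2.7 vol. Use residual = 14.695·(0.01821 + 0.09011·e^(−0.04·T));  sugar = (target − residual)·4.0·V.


residual = 14.695·(0.01821 + 0.09011·e^(−0.04·11.8)) = 1.0935
sugar = (2.7 − 1.0935)·4.0·24.4

156.7896 g


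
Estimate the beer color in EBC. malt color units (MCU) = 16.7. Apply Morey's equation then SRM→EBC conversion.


SRM = 1.4922·MCU^0.6859;  EBC = SRM·1.97
SRM = 1.4922·16.7^0.6859 = 10.2917
EBC = 10.2917·1.97

20.2747 EBC


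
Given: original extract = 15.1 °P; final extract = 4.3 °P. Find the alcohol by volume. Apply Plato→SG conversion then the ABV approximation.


SG = 259/(259 − P);  ABV = (OG − FG)·131.25
OG = 259/(259 − 15.1) = 1.0619
FG = 259/(259 − 4.3) = 1.0169
ABV = (1.0619 − 1.0169)·131.25

5.9099 % ABV


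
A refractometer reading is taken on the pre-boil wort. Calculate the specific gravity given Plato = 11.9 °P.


SG = 259/(259 − P)
SG = 259/(259 − 11.9)

1.0482


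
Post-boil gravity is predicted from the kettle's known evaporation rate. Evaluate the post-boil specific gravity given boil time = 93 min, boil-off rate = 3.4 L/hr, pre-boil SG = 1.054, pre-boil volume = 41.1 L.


V_post = V_pre − rate·(t/60);  SG_post = 1 + (SG_pre−1)·V_pre/V_post
V_post = 41.1 − 3.4·(93/60) = 35.8300
SG_post = 1 + (1.054 − 1)·41.1/35.8300

1.0619


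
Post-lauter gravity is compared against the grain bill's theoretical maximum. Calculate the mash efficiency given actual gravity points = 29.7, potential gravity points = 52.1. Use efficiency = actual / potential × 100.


efficiency = 29.7 / 52.1 × 100

57.0058 %


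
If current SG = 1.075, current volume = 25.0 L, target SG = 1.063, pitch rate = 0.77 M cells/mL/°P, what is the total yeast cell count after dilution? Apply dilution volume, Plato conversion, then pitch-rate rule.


V_w = V·((SG_c−1)/(SG_t−1)−1);  °P = 259 − 259/SG_t;  cells = rate·(V+V_w)·°P
V_w = 25.0·((1.075−1)/(1.063−1)−1) = 4.7619
V_final = 25.0 + 4.7619 = 29.7619
°P = 259 − 259/1.063 = 15.3500
cells = 0.77·29.7619·15.3500

351.7698 billion cells


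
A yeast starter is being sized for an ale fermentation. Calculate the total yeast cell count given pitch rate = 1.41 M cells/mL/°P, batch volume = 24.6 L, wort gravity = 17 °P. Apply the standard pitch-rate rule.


cells (billions) = rate · V_L · °P
cells = 1.41 · 24.6 · 17

589.6620 billion cells


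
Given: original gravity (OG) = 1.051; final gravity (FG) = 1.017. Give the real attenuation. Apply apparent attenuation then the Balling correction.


AA = (OG−FG)/(OG−1)·100;  RA = AA·0.8192
AA = (1.051 − 1.017)/(1.051 − 1)·100 = 66.6667
RA = 66.6667·0.8192

54.6133 %


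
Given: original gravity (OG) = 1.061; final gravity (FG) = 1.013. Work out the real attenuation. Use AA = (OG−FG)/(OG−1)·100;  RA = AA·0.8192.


AA = (1.061 − 1.013)/(1.061 − 1)·100 = 78.6885
RA = 78.6885·0.8192

64.4616 %


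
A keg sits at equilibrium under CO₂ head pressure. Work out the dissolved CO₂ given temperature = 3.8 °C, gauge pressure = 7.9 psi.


vols = (P + 14.695)·(0.01821 + 0.09011·e^(−0.04·T))
vols = (7.9 + 14.695)·(0.01821 + 0.09011·e^(−0.04·3.8))

2.1604 volumes


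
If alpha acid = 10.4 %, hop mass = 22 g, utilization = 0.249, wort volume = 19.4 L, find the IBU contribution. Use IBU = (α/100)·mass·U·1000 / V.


IBU = (10.4/100)·22·0.249·1000 / 19.4

29.3666 IBU


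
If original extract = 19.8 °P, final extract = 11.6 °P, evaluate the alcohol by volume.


SG = 259/(259 − P);  ABV = (OG − FG)·131.25
OG = 259/(259 − 19.8) = 1.0828
FG = 259/(259 − 11.6) = 1.0469
ABV = (1.0828 − 1.0469)·131.25

4.7103 % ABV


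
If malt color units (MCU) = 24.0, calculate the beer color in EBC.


SRM = 1.4922·MCU^0.6859;  EBC = SRM·1.97
SRM = 1.4922·24.0^0.6859 = 13.1982
EBC = 13.1982·1.97

26.0004 EBC


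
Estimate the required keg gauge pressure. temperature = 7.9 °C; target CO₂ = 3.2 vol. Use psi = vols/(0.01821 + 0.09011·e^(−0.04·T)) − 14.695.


psi = 3.2/(0.01821 + 0.09011·e^(−0.04·7.9)) − 14.695

23.4431 psi


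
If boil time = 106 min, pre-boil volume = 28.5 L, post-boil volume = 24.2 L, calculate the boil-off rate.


rate = (V_pre − V_post) / (t_min/60)
rate = (28.5 − 24.2) / (106/60)

2.4340 L/hr


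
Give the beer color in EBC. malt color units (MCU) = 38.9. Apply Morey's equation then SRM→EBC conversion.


SRM = 1.4922·MCU^0.6859;  EBC = SRM·1.97
SRM = 1.4922·38.9^0.6859 = 18.3812
EBC = 18.3812·1.97

36.2109 EBC


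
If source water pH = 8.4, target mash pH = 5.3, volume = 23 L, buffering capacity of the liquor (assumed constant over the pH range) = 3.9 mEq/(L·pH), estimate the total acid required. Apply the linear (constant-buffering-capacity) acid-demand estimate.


acid = buffering capacity · (pH_source − pH_target) · V
acid = 3.9 · (8.4 − 5.3) · 23

278.0700 mEq


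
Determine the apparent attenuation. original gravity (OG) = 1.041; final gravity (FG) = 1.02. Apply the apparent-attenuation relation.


AA = (OG − FG)/(OG − 1) · 100
AA = (1.041 − 1.02)/(1.041 − 1) · 100

51.2195 %


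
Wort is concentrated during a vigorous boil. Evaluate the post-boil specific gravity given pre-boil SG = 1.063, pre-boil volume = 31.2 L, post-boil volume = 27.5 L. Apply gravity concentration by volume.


SG_post = 1 + (SG_pre − 1)·V_pre/V_post
pts_pre = (1.063 − 1)·1000 = 63.0000
pts_post = 63.0000·31.2/27.5 = 71.4764
SG_post = 1 + 71.4764/1000

1.0715


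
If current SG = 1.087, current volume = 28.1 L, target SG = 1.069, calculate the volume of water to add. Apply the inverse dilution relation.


V_water = V·((SG_curr − 1)/(SG_target − 1) − 1)
V_water = 28.1·((1.087 − 1)/(1.069 − 1) − 1)

7.3304 L


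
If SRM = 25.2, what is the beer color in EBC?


EBC = SRM · 1.97
EBC = 25.2 · 1.97

49.6440 EBC


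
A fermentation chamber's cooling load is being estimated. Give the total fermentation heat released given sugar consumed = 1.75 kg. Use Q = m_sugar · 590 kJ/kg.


Q = 1.75 · 590

1032.5000 kJ


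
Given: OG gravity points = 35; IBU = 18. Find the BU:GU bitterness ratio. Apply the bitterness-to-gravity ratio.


BU:GU = IBU / OG_points
BU:GU = 18 / 35

0.5143


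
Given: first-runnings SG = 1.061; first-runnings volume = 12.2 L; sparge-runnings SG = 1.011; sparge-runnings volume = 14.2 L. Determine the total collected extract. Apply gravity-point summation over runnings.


total = Σ (SG_i − 1)·1000·V_i
first = (1.061 − 1)·1000·12.2 = 744.2000
sparge = (1.011 − 1)·1000·14.2 = 156.2000
total = 744.2000 + 156.2000

900.4000 gravity·L


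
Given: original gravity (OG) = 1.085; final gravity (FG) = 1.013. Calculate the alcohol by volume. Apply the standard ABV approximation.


ABV = (OG − FG) · 131.25
ABV = (1.085 − 1.013) · 131.25

9.4500 % ABV


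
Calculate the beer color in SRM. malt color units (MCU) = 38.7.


SRM = 1.4922 · MCU^0.6859
SRM = 1.4922 · 38.7^0.6859

18.3163 SRM


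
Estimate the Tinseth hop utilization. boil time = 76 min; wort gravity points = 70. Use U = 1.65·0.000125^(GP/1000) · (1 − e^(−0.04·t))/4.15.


bigness = 1.65·0.000125^(70/1000) = 0.8796
boil_factor = (1 − e^(−0.04·76))/4.15 = 0.2294
U = 0.8796 · 0.2294

0.2018


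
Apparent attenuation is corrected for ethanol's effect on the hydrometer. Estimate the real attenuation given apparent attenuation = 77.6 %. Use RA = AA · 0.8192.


RA = 77.6 · 0.8192

63.5699 %


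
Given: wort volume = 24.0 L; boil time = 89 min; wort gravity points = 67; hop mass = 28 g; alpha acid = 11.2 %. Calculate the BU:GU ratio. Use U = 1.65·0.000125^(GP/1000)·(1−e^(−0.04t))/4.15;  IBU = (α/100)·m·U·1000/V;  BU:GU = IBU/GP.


U = 1.65·0.000125^(67/1000)·(1−e^(−0.04·89))/4.15 = 0.2115
IBU = (11.2/100)·28·0.2115·1000/24.0 = 27.6416
BU:GU = 27.6416/67

0.4126


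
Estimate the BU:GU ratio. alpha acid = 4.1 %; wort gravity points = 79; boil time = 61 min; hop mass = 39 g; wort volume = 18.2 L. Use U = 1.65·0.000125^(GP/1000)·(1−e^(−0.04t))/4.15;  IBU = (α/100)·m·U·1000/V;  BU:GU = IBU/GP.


U = 1.65·0.000125^(79/1000)·(1−e^(−0.04·61))/4.15 = 0.1784
IBU = (4.1/100)·39·0.1784·1000/18.2 = 15.6770
BU:GU = 15.6770/79

0.1984


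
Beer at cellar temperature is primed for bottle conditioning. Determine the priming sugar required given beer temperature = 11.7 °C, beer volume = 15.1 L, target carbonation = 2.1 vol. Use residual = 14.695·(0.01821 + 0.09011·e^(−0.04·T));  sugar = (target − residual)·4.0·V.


residual = 14.695·(0.01821 + 0.09011·e^(−0.04·11.7)) = 1.0969
sugar = (2.1 − 1.0969)·4.0·15.1

60.5897 g


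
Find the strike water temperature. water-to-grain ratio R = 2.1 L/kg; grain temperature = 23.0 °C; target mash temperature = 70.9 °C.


T_strike = (0.41/R)·(T_mash − T_grain) + T_mash
T_strike = (0.41/2.1)·(70.9 − 23.0) + 70.9

80.2519 °C


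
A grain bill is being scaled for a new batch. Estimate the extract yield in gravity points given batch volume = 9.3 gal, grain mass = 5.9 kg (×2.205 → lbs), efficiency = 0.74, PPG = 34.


points = lbs × PPG × eff / vol
lbs = 5.9 × 2.205 = 13.0095
points = 13.0095 × 34 × 0.74 / 9.3

35.1956 points


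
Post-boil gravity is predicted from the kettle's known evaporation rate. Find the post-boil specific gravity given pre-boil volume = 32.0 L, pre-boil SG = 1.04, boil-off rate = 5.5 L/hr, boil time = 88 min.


V_post = V_pre − rate·(t/60);  SG_post = 1 + (SG_pre−1)·V_pre/V_post
V_post = 32.0 − 5.5·(88/60) = 23.9333
SG_post = 1 + (1.04 − 1)·32.0/23.9333

1.0535


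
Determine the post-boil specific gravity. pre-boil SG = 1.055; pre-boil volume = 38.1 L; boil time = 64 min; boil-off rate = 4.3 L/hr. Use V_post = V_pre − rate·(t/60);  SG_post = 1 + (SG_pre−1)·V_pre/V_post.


V_post = 38.1 − 4.3·(64/60) = 33.5133
SG_post = 1 + (1.055 − 1)·38.1/33.5133

1.0625


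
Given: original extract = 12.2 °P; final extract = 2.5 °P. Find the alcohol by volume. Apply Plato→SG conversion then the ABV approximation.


SG = 259/(259 − P);  ABV = (OG − FG)·131.25
OG = 259/(259 − 12.2) = 1.0494
FG = 259/(259 − 2.5) = 1.0097
ABV = (1.0494 − 1.0097)·131.25

5.2088 % ABV


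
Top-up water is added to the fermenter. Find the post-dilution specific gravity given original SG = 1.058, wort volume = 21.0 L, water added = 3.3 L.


SG_new = 1 + (SG_old − 1)·V_old/(V_old + V_water)
pts = (1.058 − 1)·1000·21.0/(21.0 + 3.3) = 50.1235
SG_new = 1 + 50.1235/1000

1.0501


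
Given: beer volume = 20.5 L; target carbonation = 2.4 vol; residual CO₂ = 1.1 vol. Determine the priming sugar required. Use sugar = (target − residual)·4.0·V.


sugar = (2.4 − 1.1)·4.0·20.5

106.6000 g


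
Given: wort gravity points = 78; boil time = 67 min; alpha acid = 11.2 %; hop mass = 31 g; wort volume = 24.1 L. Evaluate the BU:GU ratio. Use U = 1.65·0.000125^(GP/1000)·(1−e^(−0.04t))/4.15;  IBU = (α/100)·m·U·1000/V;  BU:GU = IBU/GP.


U = 1.65·0.000125^(78/1000)·(1−e^(−0.04·67))/4.15 = 0.1837
IBU = (11.2/100)·31·0.1837·1000/24.1 = 26.4674
BU:GU = 26.4674/78

0.3393


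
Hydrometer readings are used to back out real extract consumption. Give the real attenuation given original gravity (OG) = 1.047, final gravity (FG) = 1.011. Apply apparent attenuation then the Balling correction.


AA = (OG−FG)/(OG−1)·100;  RA = AA·0.8192
AA = (1.047 − 1.011)/(1.047 − 1)·100 = 76.5957
RA = 76.5957·0.8192

62.7472 %


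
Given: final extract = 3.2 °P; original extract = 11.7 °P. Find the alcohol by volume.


SG = 259/(259 − P);  ABV = (OG − FG)·131.25
OG = 259/(259 − 11.7) = 1.0473
FG = 259/(259 − 3.2) = 1.0125
ABV = (1.0473 − 1.0125)·131.25

4.5677 % ABV


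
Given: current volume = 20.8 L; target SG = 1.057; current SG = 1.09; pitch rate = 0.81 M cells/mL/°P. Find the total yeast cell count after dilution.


V_w = V·((SG_c−1)/(SG_t−1)−1);  °P = 259 − 259/SG_t;  cells = rate·(V+V_w)·°P
V_w = 20.8·((1.09−1)/(1.057−1)−1) = 12.0421
V_final = 20.8 + 12.0421 = 32.8421
°P = 259 − 259/1.057 = 13.9669
cells = 0.81·32.8421·13.9669

371.5486 billion cells


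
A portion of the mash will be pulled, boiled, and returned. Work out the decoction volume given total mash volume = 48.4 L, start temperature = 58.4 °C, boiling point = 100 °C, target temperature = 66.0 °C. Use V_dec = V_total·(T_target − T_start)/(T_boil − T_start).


V_dec = 48.4·(66.0 − 58.4)/(100 − 58.4)

8.8423 L


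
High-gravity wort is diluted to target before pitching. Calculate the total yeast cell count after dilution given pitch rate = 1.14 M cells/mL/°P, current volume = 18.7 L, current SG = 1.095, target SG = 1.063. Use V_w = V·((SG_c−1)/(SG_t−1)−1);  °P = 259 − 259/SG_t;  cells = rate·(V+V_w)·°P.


V_w = 18.7·((1.095−1)/(1.063−1)−1) = 9.4984
V_final = 18.7 + 9.4984 = 28.1984
°P = 259 − 259/1.063 = 15.3500
cells = 1.14·28.1984·15.3500

493.4425 billion cells


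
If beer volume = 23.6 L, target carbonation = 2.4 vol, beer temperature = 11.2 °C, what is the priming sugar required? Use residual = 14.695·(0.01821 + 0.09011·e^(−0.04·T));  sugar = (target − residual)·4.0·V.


residual = 14.695·(0.01821 + 0.09011·e^(−0.04·11.2)) = 1.1136
sugar = (2.4 − 1.1136)·4.0·23.6

121.4350 g


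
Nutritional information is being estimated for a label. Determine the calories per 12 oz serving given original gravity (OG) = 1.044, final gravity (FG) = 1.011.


ABW = (OG−FG)·131.25·0.79/FG;  °P = 259 − 259/SG (for OG→OE and FG→AE);  RE = 0.1808·OE + 0.8192·AE;  Cal = (6.9·ABW + 4·(RE−0.1))·FG·3.55
ABW = (1.044 − 1.011)·131.25·0.79/1.011 = 3.3845
OE = 259 − 259/1.044 = 10.9157 °P
AE = 259 − 259/1.011 = 2.8180 °P
RE = 0.1808·10.9157 + 0.8192·2.8180 = 4.2821 °P
Cal = (6.9·3.3845 + 4·(4.2821−0.1))·1.011·3.55

143.8528 kcal


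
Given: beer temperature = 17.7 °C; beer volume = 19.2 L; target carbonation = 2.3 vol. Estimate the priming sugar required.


residual = 14.695·(0.01821 + 0.09011·e^(−0.04·T));  sugar = (target − residual)·4.0·V
residual = 14.695·(0.01821 + 0.09011·e^(−0.04·17.7)) = 0.9199
sugar = (2.3 − 0.9199)·4.0·19.2

105.9903 g


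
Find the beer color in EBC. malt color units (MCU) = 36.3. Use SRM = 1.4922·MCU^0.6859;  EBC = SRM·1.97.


SRM = 1.4922·36.3^0.6859 = 17.5294
EBC = 17.5294·1.97

34.5329 EBC


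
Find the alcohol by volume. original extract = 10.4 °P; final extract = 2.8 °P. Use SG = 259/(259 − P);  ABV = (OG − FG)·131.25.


OG = 259/(259 − 10.4) = 1.0418
FG = 259/(259 − 2.8) = 1.0109
ABV = (1.0418 − 1.0109)·131.25

4.0563 % ABV


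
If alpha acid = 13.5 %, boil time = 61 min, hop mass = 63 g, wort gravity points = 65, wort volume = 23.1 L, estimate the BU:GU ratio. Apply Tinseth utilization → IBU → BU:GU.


U = 1.65·0.000125^(GP/1000)·(1−e^(−0.04t))/4.15;  IBU = (α/100)·m·U·1000/V;  BU:GU = IBU/GP
U = 1.65·0.000125^(65/1000)·(1−e^(−0.04·61))/4.15 = 0.2024
IBU = (13.5/100)·63·0.2024·1000/23.1 = 74.5061
BU:GU = 74.5061/65

1.1462


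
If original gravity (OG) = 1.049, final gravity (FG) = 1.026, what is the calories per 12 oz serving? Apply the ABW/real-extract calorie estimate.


ABW = (OG−FG)·131.25·0.79/FG;  °P = 259 − 259/SG (for OG→OE and FG→AE);  RE = 0.1808·OE + 0.8192·AE;  Cal = (6.9·ABW + 4·(RE−0.1))·FG·3.55
ABW = (1.049 − 1.026)·131.25·0.79/1.026 = 2.3244
OE = 259 − 259/1.049 = 12.0982 °P
AE = 259 − 259/1.026 = 6.5634 °P
RE = 0.1808·12.0982 + 0.8192·6.5634 = 7.5641 °P
Cal = (6.9·2.3244 + 4·(7.5641−0.1))·1.026·3.55

167.1612 kcal


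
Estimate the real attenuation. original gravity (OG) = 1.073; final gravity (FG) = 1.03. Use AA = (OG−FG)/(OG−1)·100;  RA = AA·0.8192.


AA = (1.073 − 1.03)/(1.073 − 1)·100 = 58.9041
RA = 58.9041·0.8192

48.2542 %


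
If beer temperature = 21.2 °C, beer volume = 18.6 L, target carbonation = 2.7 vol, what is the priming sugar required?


residual = 14.695·(0.01821 + 0.09011·e^(−0.04·T));  sugar = (target − residual)·4.0·V
residual = 14.695·(0.01821 + 0.09011·e^(−0.04·21.2)) = 0.8347
sugar = (2.7 − 0.8347)·4.0·18.6

138.7785 g


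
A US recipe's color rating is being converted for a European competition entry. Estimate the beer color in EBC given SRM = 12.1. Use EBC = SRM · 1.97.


EBC = 12.1 · 1.97

23.8370 EBC


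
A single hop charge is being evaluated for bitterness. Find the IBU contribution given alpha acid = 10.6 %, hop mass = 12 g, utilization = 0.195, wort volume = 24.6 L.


IBU = (α/100)·mass·U·1000 / V
IBU = (10.6/100)·12·0.195·1000 / 24.6

10.0829 IBU


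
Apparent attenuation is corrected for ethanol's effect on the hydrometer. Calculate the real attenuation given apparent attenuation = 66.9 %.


RA = AA · 0.8192
RA = 66.9 · 0.8192

54.8045 %


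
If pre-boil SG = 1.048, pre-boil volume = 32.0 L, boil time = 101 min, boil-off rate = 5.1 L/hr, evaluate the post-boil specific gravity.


V_post = V_pre − rate·(t/60);  SG_post = 1 + (SG_pre−1)·V_pre/V_post
V_post = 32.0 − 5.1·(101/60) = 23.4150
SG_post = 1 + (1.048 − 1)·32.0/23.4150

1.0656


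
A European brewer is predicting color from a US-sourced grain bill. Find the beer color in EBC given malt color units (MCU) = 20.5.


SRM = 1.4922·MCU^0.6859;  EBC = SRM·1.97
SRM = 1.4922·20.5^0.6859 = 11.8457
EBC = 11.8457·1.97

23.3359 EBC


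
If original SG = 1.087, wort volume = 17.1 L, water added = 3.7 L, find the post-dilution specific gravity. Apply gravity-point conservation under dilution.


SG_new = 1 + (SG_old − 1)·V_old/(V_old + V_water)
pts = (1.087 − 1)·1000·17.1/(17.1 + 3.7) = 71.5240
SG_new = 1 + 71.5240/1000

1.0715


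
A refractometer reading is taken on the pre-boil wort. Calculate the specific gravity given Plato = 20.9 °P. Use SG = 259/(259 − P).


SG = 259/(259 − 20.9)

1.0878


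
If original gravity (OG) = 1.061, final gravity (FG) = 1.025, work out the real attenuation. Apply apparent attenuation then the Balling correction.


AA = (OG−FG)/(OG−1)·100;  RA = AA·0.8192
AA = (1.061 − 1.025)/(1.061 − 1)·100 = 59.0164
RA = 59.0164·0.8192

48.3462 %


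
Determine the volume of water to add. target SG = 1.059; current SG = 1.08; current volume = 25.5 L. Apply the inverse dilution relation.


V_water = V·((SG_curr − 1)/(SG_target − 1) − 1)
V_water = 25.5·((1.08 − 1)/(1.059 − 1) − 1)

9.0763 L


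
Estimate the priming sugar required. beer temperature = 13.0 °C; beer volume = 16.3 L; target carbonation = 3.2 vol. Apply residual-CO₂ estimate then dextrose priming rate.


residual = 14.695·(0.01821 + 0.09011·e^(−0.04·T));  sugar = (target − residual)·4.0·V
residual = 14.695·(0.01821 + 0.09011·e^(−0.04·13.0)) = 1.0548
sugar = (3.2 − 1.0548)·4.0·16.3

139.8644 g


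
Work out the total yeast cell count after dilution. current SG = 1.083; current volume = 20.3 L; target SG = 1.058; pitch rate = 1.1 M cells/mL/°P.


V_w = V·((SG_c−1)/(SG_t−1)−1);  °P = 259 − 259/SG_t;  cells = rate·(V+V_w)·°P
V_w = 20.3·((1.083−1)/(1.058−1)−1) = 8.7500
V_final = 20.3 + 8.7500 = 29.0500
°P = 259 − 259/1.058 = 14.1985
cells = 1.1·29.0500·14.1985

453.7127 billion cells


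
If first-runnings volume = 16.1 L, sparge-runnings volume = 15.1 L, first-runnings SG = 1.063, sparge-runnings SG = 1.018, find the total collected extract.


total = Σ (SG_i − 1)·1000·V_i
first = (1.063 − 1)·1000·16.1 = 1014.3000
sparge = (1.018 − 1)·1000·15.1 = 271.8000
total = 1014.3000 + 271.8000

1286.1000 gravity·L


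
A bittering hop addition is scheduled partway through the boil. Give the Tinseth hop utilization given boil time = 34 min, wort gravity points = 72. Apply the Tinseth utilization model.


U = 1.65·0.000125^(GP/1000) · (1 − e^(−0.04·t))/4.15
bigness = 1.65·0.000125^(72/1000) = 0.8639
boil_factor = (1 − e^(−0.04·34))/4.15 = 0.1791
U = 0.8639 · 0.1791

0.1547


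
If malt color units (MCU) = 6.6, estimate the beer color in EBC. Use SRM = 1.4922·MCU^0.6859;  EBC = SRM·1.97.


SRM = 1.4922·6.6^0.6859 = 5.4444
EBC = 5.4444·1.97

10.7255 EBC


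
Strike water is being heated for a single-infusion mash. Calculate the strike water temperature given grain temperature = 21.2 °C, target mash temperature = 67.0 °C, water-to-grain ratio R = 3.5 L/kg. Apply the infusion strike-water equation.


T_strike = (0.41/R)·(T_mash − T_grain) + T_mash
T_strike = (0.41/3.5)·(67.0 − 21.2) + 67.0

72.3651 °C


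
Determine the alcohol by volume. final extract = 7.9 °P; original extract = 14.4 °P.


SG = 259/(259 − P);  ABV = (OG − FG)·131.25
OG = 259/(259 − 14.4) = 1.0589
FG = 259/(259 − 7.9) = 1.0315
ABV = (1.0589 − 1.0315)·131.25

3.5976 % ABV


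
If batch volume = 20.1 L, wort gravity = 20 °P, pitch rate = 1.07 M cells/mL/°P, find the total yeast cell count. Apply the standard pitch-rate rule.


cells (billions) = rate · V_L · °P
cells = 1.07 · 20.1 · 20

430.1400 billion cells


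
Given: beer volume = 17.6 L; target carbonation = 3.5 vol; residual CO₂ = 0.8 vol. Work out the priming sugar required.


sugar = (target − residual)·4.0·V
sugar = (3.5 − 0.8)·4.0·17.6

190.0800 g


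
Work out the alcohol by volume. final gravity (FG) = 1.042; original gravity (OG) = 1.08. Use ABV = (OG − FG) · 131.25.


ABV = (1.08 − 1.042) · 131.25

4.9875 % ABV


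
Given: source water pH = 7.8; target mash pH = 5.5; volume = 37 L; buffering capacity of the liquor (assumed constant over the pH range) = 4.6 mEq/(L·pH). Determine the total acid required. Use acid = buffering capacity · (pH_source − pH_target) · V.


acid = 4.6 · (7.8 − 5.5) · 37

391.4600 mEq


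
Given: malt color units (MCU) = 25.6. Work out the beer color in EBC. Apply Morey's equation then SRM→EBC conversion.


SRM = 1.4922·MCU^0.6859;  EBC = SRM·1.97
SRM = 1.4922·25.6^0.6859 = 13.7955
EBC = 13.7955·1.97

27.1772 EBC


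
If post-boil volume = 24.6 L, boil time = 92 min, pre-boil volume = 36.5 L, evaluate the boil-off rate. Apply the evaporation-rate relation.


rate = (V_pre − V_post) / (t_min/60)
rate = (36.5 − 24.6) / (92/60)

7.7609 L/hr


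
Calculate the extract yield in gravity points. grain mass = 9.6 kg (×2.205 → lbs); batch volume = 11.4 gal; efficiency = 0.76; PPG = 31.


points = lbs × PPG × eff / vol
lbs = 9.6 × 2.205 = 21.1680
points = 21.1680 × 31 × 0.76 / 11.4

43.7472 points


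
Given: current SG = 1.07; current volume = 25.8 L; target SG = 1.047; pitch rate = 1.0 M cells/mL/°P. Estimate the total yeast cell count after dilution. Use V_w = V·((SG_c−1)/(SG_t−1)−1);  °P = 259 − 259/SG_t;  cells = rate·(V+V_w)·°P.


V_w = 25.8·((1.07−1)/(1.047−1)−1) = 12.6255
V_final = 25.8 + 12.6255 = 38.4255
°P = 259 − 259/1.047 = 11.6266
cells = 1.0·38.4255·11.6266

446.7564 billion cells


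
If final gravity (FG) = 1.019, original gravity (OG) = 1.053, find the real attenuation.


AA = (OG−FG)/(OG−1)·100;  RA = AA·0.8192
AA = (1.053 − 1.019)/(1.053 − 1)·100 = 64.1509
RA = 64.1509·0.8192

52.5525 %


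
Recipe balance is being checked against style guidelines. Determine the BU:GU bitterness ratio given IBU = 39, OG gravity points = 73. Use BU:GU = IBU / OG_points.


BU:GU = 39 / 73

0.5342


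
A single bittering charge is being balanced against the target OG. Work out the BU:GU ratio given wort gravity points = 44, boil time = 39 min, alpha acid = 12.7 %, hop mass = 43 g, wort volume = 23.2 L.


U = 1.65·0.000125^(GP/1000)·(1−e^(−0.04t))/4.15;  IBU = (α/100)·m·U·1000/V;  BU:GU = IBU/GP
U = 1.65·0.000125^(44/1000)·(1−e^(−0.04·39))/4.15 = 0.2115
IBU = (12.7/100)·43·0.2115·1000/23.2 = 49.7779
BU:GU = 49.7779/44

1.1313


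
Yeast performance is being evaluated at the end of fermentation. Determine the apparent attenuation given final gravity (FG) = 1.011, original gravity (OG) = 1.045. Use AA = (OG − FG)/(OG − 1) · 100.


AA = (1.045 − 1.011)/(1.045 − 1) · 100

75.5556 %


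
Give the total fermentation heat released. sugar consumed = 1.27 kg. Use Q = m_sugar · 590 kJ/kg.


Q = 1.27 · 590

749.3000 kJ


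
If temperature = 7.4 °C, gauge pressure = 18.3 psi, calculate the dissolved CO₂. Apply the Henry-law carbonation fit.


vols = (P + 14.695)·(0.01821 + 0.09011·e^(−0.04·T))
vols = (18.3 + 14.695)·(0.01821 + 0.09011·e^(−0.04·7.4))

2.8123 volumes


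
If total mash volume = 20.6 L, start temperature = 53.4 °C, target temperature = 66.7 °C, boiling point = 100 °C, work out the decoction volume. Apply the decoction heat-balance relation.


V_dec = V_total·(T_target − T_start)/(T_boil − T_start)
V_dec = 20.6·(66.7 − 53.4)/(100 − 53.4)

5.8794 L


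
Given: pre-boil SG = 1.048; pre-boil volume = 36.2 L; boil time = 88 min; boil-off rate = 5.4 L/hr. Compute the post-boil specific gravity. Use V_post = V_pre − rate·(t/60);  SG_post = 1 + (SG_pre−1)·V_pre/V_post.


V_post = 36.2 − 5.4·(88/60) = 28.2800
SG_post = 1 + (1.048 − 1)·36.2/28.2800

1.0614


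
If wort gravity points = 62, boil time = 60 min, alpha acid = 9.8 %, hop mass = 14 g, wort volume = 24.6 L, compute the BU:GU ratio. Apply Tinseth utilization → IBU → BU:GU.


U = 1.65·0.000125^(GP/1000)·(1−e^(−0.04t))/4.15;  IBU = (α/100)·m·U·1000/V;  BU:GU = IBU/GP
U = 1.65·0.000125^(62/1000)·(1−e^(−0.04·60))/4.15 = 0.2071
IBU = (9.8/100)·14·0.2071·1000/24.6 = 11.5495
BU:GU = 11.5495/62

0.1863


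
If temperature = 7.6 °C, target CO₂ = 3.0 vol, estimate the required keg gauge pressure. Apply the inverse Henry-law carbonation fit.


psi = vols/(0.01821 + 0.09011·e^(−0.04·T)) − 14.695
psi = 3.0/(0.01821 + 0.09011·e^(−0.04·7.6)) − 14.695

20.7247 psi


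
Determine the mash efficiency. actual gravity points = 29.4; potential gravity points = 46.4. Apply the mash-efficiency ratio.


efficiency = actual / potential × 100
efficiency = 29.4 / 46.4 × 100

63.3621 %


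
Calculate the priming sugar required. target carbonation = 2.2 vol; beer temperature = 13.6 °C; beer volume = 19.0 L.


residual = 14.695·(0.01821 + 0.09011·e^(−0.04·T));  sugar = (target − residual)·4.0·V
residual = 14.695·(0.01821 + 0.09011·e^(−0.04·13.6)) = 1.0362
sugar = (2.2 − 1.0362)·4.0·19.0

88.4510 g


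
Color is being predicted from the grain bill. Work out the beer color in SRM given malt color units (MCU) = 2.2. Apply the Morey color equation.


SRM = 1.4922 · MCU^0.6859
SRM = 1.4922 · 2.2^0.6859

2.5627 SRM


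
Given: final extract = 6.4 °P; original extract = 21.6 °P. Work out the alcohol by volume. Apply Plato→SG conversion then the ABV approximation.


SG = 259/(259 − P);  ABV = (OG − FG)·131.25
OG = 259/(259 − 21.6) = 1.0910
FG = 259/(259 − 6.4) = 1.0253
ABV = (1.0910 − 1.0253)·131.25

8.6165 % ABV


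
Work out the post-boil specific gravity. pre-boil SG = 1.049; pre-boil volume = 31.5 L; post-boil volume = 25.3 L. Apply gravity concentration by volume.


SG_post = 1 + (SG_pre − 1)·V_pre/V_post
pts_pre = (1.049 − 1)·1000 = 49.0000
pts_post = 49.0000·31.5/25.3 = 61.0079
SG_post = 1 + 61.0079/1000

1.0610


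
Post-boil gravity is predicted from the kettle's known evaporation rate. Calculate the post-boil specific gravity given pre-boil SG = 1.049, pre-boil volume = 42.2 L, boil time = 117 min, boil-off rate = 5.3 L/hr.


V_post = V_pre − rate·(t/60);  SG_post = 1 + (SG_pre−1)·V_pre/V_post
V_post = 42.2 − 5.3·(117/60) = 31.8650
SG_post = 1 + (1.049 − 1)·42.2/31.8650

1.0649


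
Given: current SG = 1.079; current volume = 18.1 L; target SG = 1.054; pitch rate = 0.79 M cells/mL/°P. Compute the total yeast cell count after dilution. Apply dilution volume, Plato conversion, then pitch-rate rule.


V_w = V·((SG_c−1)/(SG_t−1)−1);  °P = 259 − 259/SG_t;  cells = rate·(V+V_w)·°P
V_w = 18.1·((1.079−1)/(1.054−1)−1) = 8.3796
V_final = 18.1 + 8.3796 = 26.4796
°P = 259 − 259/1.054 = 13.2694
cells = 0.79·26.4796·13.2694

277.5824 billion cells
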